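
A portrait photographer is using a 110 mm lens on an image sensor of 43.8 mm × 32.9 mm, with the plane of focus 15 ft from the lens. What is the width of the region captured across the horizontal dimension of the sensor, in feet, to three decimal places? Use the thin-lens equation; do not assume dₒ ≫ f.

5.829 ft

dₒ: 15 ft × 304.8 mm/ft = 4572.00 mm.
Similar triangles through the lens centre give W/dₒ = w/dᵢ; with 1/f = 1/dₒ + 1/dᵢ this gives W = w·(dₒ − f)/f.
W = 43.8 mm × (4572 − 110) / 110 = 43.8 × 40.5636 ≈ 1776.687 mm = 1776.687/304.8 ft = 5.82903 ft.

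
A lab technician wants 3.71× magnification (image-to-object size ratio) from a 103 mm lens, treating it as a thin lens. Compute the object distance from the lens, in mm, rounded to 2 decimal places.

With m = dᵢ/dₒ and 1/f = 1/dₒ + 1/dᵢ, substituting dᵢ = m·dₒ gives 1/f = (1 + 1/m)/dₒ, hence dₒ = f·(1 + 1/m).
dₒ = 103 × (1 + 1/3.71) = 103 × 1.26954 ≈ 130.763 mm.

130.76 mm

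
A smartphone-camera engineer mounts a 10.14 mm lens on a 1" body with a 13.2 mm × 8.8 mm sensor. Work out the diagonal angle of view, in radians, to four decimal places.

Sensor diagonal = √(13.2² + 8.8²) = √251.6800 ≈ 15.8644 mm.
Angle of view α = 2·arctan(d/2f) with d = 15.8644 mm and f = 10.14 mm.
d/2f = 0.78227; arctan(0.78227) ≈ 0.6638 rad, so α ≈ 1.3277 rad.

1.3277 rad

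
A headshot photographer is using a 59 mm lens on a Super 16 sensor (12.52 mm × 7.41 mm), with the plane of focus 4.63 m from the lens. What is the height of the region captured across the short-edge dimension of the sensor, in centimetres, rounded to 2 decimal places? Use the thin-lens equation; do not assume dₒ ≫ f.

dₒ: 4.63 m = 4630 mm.
Similar triangles through the lens centre give W/dₒ = h/dᵢ; with 1/f = 1/dₒ + 1/dᵢ this gives W = h·(dₒ − f)/f.
W = 7.41 mm × (4630 − 59) / 59 = 7.41 × 77.4746 ≈ 574.087 mm = 57.4087 cm.

57.41 cm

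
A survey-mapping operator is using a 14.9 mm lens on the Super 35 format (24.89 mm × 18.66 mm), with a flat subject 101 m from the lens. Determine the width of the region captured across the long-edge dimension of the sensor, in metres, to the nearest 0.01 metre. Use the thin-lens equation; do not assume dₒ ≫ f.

168.69 m

dₒ: 101 m = 101000 mm.
Similar triangles through the lens centre give W/dₒ = w/dᵢ; with 1/f = 1/dₒ + 1/dᵢ this gives W = w·(dₒ − f)/f.
W = 24.89 mm × (101000 − 14.9) / 14.9 = 24.89 × 6777.5235 ≈ 168692.560 mm = 168.693 m.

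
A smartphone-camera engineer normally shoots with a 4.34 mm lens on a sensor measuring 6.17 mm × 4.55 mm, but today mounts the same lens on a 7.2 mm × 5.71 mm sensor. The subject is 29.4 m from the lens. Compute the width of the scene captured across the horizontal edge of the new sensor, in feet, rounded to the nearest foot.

160 ft

The focal length stays 4.34 mm; the relevant sensor dimension is now w = 7.2 mm. Object distance dₒ = 29.4 m = 29400 mm.
Thin-lens field width W = w·(dₒ − f)/f = 7.2 × (29400 − 4.34)/4.34 ≈ 48766.994 mm = 48766.994/304.8 ft = 159.997 ft.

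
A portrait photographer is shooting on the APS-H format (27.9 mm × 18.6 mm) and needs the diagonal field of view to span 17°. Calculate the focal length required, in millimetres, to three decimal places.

112.183 mm

Sensor diagonal = √(27.9² + 18.6²) = √1124.3700 ≈ 33.5316 mm.
From α = 2·arctan(d/2f) we get f = d / (2·tan(α/2)).
With d = 33.5316 mm and α/2 = 8.5°, tan(α/2) ≈ 0.14945, so f ≈ 33.5316 / 0.29890 ≈ 112.1827 mm.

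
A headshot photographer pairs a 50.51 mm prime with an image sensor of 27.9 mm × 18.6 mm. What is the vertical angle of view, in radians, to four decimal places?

Angle of view α = 2·arctan(h/2f) with h = 18.6 mm and f = 50.51 mm.
h/2f = 0.18412; arctan(0.18412) ≈ 0.1821 rad, so α ≈ 0.3642 rad.

0.3642 rad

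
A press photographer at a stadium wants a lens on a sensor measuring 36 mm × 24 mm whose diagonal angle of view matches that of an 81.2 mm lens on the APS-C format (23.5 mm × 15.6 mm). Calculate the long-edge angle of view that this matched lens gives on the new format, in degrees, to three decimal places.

16.446°

Sensor diagonal = √(23.5² + 15.6²) = √795.6100 ≈ 28.2066 mm.
Sensor diagonal = √(36² + 24²) = √1872.0000 ≈ 43.2666 mm.
Equal diagonal AOV ⇒ f₂ = f₁ · 43.2666/28.2066 = 81.2 × 1.53392 ≈ 124.5543 mm.
Long-edge AOV on the new format = 2·arctan(36 / (2 × 124.5543)) = 2·arctan(0.14452) ≈ 16.4464°.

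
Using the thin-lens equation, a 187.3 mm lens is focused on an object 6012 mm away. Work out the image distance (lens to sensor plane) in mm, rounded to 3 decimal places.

1/dᵢ = 1/f − 1/dₒ = 1/187.3 − 1/6012 = 0.0051727 mm⁻¹.
dᵢ = 1/0.0051727 ≈ 193.3228 mm.

193.323 mm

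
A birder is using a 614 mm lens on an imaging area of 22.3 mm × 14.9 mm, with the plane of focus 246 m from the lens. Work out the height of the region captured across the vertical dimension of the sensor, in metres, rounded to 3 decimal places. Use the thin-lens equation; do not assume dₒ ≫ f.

5.955 m

dₒ: 246 m = 246000 mm.
Similar triangles through the lens centre give W/dₒ = h/dᵢ; with 1/f = 1/dₒ + 1/dᵢ this gives W = h·(dₒ − f)/f.
W = 14.9 mm × (246000 − 614) / 614 = 14.9 × 399.6515 ≈ 5954.807 mm = 5.95481 m.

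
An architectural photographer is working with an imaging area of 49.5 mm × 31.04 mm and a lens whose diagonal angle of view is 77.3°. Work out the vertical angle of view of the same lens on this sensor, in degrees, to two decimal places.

Sensor diagonal = √(49.5² + 31.04²) = √3413.7316 ≈ 58.4271 mm.
From the diagonal AOV: f = 58.4271 / (2·tan(38.65°)) = 58.4271 / 1.59944 ≈ 36.5298 mm.
Vertical AOV = 2·arctan(31.04 / (2 × 36.5298)) = 2·arctan(0.42486) ≈ 46.0373°.

46.04°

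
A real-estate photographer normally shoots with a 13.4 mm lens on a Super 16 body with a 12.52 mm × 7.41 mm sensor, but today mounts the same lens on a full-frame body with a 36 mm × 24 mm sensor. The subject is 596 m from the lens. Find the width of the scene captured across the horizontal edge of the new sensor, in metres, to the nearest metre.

The focal length stays 13.4 mm; the relevant sensor dimension is now w = 36 mm. Object distance dₒ = 596 m = 596000 mm.
Thin-lens field width W = w·(dₒ − f)/f = 36 × (596000 − 13.4)/13.4 ≈ 1601158.030 mm = 1601.16 m.

1601 m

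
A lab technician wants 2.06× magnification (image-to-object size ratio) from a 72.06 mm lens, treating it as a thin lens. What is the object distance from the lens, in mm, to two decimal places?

With m = dᵢ/dₒ and 1/f = 1/dₒ + 1/dᵢ, substituting dᵢ = m·dₒ gives 1/f = (1 + 1/m)/dₒ, hence dₒ = f·(1 + 1/m).
dₒ = 72.06 × (1 + 1/2.06) = 72.06 × 1.48544 ≈ 107.041 mm.

107.04 mm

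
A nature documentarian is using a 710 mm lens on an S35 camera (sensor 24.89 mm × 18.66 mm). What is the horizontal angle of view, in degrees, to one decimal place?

Angle of view α = 2·arctan(w/2f) with w = 24.89 mm and f = 710 mm.
w/2f = 0.01753; arctan(0.01753) ≈ 1.0042°, so α ≈ 2.0084°.

2.0°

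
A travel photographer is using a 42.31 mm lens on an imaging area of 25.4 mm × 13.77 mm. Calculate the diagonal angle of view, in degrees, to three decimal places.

37.704°

Sensor diagonal = √(25.4² + 13.77²) = √834.7729 ≈ 28.8924 mm.
Angle of view α = 2·arctan(d/2f) with d = 28.8924 mm and f = 42.31 mm.
d/2f = 0.34144; arctan(0.34144) ≈ 18.8518°, so α ≈ 37.7037°.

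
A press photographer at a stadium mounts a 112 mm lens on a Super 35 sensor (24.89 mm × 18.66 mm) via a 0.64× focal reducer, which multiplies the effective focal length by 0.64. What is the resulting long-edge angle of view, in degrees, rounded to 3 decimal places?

19.699°

Effective focal length f = 112 × 0.64 = 71.68 mm.
α = 2·arctan(24.89 / (2 × 71.68)) = 2·arctan(0.17362) ≈ 19.6989°.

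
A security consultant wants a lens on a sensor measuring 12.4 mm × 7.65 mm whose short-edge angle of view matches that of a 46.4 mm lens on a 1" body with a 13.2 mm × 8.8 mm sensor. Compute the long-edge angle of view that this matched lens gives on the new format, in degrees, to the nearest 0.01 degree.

17.48°

Equal short-edge AOV ⇒ f₂ = f₁ · 7.65/8.8 = 46.4 × 0.86932 ≈ 40.3364 mm.
Long-edge AOV on the new format = 2·arctan(12.4 / (2 × 40.3364)) = 2·arctan(0.15371) ≈ 17.4768°.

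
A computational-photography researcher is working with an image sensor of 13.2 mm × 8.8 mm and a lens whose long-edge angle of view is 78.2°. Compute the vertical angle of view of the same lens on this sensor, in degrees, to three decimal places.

56.896°

From the long-edge AOV: f = 13.2 / (2·tan(39.1°)) = 13.2 / 1.62536 ≈ 8.1213 mm.
Vertical AOV = 2·arctan(8.8 / (2 × 8.1213)) = 2·arctan(0.54179) ≈ 56.8964°.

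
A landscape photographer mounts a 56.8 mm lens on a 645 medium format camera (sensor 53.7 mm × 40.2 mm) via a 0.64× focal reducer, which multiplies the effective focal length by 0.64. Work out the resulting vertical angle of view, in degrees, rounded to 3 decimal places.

Effective focal length f = 56.8 × 0.64 = 36.352 mm.
α = 2·arctan(40.2 / (2 × 36.352)) = 2·arctan(0.55293) ≈ 57.8788°.

57.879°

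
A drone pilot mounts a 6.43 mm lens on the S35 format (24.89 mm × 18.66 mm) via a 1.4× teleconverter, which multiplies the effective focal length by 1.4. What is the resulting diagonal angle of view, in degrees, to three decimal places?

Effective focal length f = 6.43 × 1.4 = 9.002 mm.
Sensor diagonal = √(24.89² + 18.66²) = √967.7077 ≈ 31.1080 mm.
α = 2·arctan(31.108 / (2 × 9.002)) = 2·arctan(1.72784) ≈ 119.8791°.

119.879°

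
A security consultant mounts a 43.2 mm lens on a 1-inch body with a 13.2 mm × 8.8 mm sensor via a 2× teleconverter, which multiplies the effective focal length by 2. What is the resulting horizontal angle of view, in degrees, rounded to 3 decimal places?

Effective focal length f = 43.2 × 2 = 86.4 mm.
α = 2·arctan(13.2 / (2 × 86.4)) = 2·arctan(0.07639) ≈ 8.7366°.

8.737°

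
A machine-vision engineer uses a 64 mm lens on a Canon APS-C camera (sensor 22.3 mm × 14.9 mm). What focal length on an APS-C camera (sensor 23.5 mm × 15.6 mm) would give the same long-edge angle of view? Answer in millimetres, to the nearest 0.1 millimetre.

Equal angle of view means equal width/f ratio, so f₂ = f₁ · (width₂/width₁) = 64 × 23.5/22.3.
f₂ = 64 × 1.05381 ≈ 67.444 mm.

67.4 mm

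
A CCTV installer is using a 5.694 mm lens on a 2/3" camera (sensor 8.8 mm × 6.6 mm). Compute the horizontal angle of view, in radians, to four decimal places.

Angle of view α = 2·arctan(w/2f) with w = 8.8 mm and f = 5.694 mm.
w/2f = 0.77274; arctan(0.77274) ≈ 0.6579 rad, so α ≈ 1.3158 rad.

1.3158 rad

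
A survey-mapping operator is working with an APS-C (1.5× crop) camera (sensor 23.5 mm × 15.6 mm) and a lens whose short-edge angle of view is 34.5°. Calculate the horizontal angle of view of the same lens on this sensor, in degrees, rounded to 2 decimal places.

50.14°

From the short-edge AOV: f = 15.6 / (2·tan(17.25°)) = 15.6 / 0.62102 ≈ 25.1201 mm.
Horizontal AOV = 2·arctan(23.5 / (2 × 25.1201)) = 2·arctan(0.46775) ≈ 50.1360°.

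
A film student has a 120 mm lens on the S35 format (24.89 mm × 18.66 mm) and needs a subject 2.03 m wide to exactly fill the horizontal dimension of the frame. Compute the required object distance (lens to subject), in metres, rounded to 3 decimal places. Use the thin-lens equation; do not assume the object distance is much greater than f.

W: 2.03 m = 2030 mm.
Magnification m = w/W = dᵢ/dₒ; combined with 1/f = 1/dₒ + 1/dᵢ this gives dₒ = f·(1 + W/w).
dₒ = 120 mm × (1 + 2030/24.89) = 120 × 82.5589 ≈ 9907.063 mm = 9.90706 m.

9.907 m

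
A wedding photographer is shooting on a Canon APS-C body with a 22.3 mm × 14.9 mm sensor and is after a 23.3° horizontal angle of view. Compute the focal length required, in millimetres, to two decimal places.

54.08 mm

From α = 2·arctan(w/2f) we get f = w / (2·tan(α/2)).
With w = 22.3 mm and α/2 = 11.65°, tan(α/2) ≈ 0.20618, so f ≈ 22.3 / 0.41236 ≈ 54.0789 mm.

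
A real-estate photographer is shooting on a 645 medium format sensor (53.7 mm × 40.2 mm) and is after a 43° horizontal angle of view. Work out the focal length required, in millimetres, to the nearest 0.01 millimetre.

68.16 mm

From α = 2·arctan(w/2f) we get f = w / (2·tan(α/2)).
With w = 53.7 mm and α/2 = 21.5°, tan(α/2) ≈ 0.39391, so f ≈ 53.7 / 0.78782 ≈ 68.1627 mm.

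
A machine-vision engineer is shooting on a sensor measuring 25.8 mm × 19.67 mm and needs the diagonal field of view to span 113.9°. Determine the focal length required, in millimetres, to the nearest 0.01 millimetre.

10.55 mm

Sensor diagonal = √(25.8² + 19.67²) = √1052.5489 ≈ 32.4430 mm.
From α = 2·arctan(d/2f) we get f = d / (2·tan(α/2)).
With d = 32.4430 mm and α/2 = 56.95°, tan(α/2) ≈ 1.53693, so f ≈ 32.4430 / 3.07385 ≈ 10.5545 mm.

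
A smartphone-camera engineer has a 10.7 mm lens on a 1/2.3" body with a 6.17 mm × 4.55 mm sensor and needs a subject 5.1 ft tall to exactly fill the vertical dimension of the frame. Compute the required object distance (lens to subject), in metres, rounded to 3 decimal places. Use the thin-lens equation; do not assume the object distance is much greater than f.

W: 5.1 ft × 304.8 mm/ft = 1554.48 mm.
Magnification m = h/W = dᵢ/dₒ; combined with 1/f = 1/dₒ + 1/dᵢ this gives dₒ = f·(1 + W/h).
dₒ = 10.7 mm × (1 + 1554.48/4.55) = 10.7 × 342.6439 ≈ 3666.290 mm = 3.66629 m.

3.666 m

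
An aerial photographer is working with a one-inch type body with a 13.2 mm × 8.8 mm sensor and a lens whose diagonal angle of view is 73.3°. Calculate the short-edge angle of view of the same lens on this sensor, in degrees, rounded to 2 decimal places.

Sensor diagonal = √(13.2² + 8.8²) = √251.6800 ≈ 15.8644 mm.
From the diagonal AOV: f = 15.8644 / (2·tan(36.65°)) = 15.8644 / 1.48804 ≈ 10.6613 mm.
Short-edge AOV = 2·arctan(8.8 / (2 × 10.6613)) = 2·arctan(0.41271) ≈ 44.8527°.

44.85°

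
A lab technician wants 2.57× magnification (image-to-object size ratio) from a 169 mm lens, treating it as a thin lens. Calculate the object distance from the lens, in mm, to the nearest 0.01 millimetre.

With m = dᵢ/dₒ and 1/f = 1/dₒ + 1/dᵢ, substituting dᵢ = m·dₒ gives 1/f = (1 + 1/m)/dₒ, hence dₒ = f·(1 + 1/m).
dₒ = 169 × (1 + 1/2.57) = 169 × 1.38911 ≈ 234.759 mm.

234.76 mm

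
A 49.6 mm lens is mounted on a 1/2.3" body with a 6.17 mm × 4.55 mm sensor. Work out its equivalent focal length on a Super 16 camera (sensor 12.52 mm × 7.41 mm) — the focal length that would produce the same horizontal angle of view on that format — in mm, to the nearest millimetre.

Equal angle of view means equal width/f ratio, so f₂ = f₁ · (width₂/width₁) = 49.6 × 12.52/6.17.
f₂ = 49.6 × 2.02917 ≈ 100.647 mm.

101 mm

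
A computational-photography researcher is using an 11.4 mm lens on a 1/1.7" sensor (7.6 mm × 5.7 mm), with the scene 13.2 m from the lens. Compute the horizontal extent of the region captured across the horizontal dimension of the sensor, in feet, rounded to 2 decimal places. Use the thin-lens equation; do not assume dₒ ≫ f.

28.85 ft

dₒ: 13.2 m = 13200 mm.
Similar triangles through the lens centre give W/dₒ = w/dᵢ; with 1/f = 1/dₒ + 1/dᵢ this gives W = w·(dₒ − f)/f.
W = 7.6 mm × (13200 − 11.4) / 11.4 = 7.6 × 1156.8947 ≈ 8792.400 mm = 8792.400/304.8 ft = 28.8465 ft.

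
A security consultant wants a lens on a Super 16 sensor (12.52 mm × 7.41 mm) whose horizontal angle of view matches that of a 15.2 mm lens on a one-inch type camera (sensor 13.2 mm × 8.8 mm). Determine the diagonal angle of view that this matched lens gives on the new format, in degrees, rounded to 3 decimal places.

53.547°

Equal horizontal AOV ⇒ f₂ = f₁ · 12.52/13.2 = 15.2 × 0.94848 ≈ 14.4170 mm.
Sensor diagonal = √(12.52² + 7.41²) = √211.6585 ≈ 14.5485 mm.
Diagonal AOV on the new format = 2·arctan(14.5485 / (2 × 14.4170)) = 2·arctan(0.50456) ≈ 53.5475°.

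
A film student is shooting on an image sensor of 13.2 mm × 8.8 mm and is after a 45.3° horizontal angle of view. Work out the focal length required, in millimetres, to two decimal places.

15.82 mm

From α = 2·arctan(w/2f) we get f = w / (2·tan(α/2)).
With w = 13.2 mm and α/2 = 22.65°, tan(α/2) ≈ 0.41728, so f ≈ 13.2 / 0.83457 ≈ 15.8166 mm.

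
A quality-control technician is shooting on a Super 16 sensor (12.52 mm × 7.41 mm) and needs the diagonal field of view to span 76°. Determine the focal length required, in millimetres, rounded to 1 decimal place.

9.3 mm

Sensor diagonal = √(12.52² + 7.41²) = √211.6585 ≈ 14.5485 mm.
From α = 2·arctan(d/2f) we get f = d / (2·tan(α/2)).
With d = 14.5485 mm and α/2 = 38°, tan(α/2) ≈ 0.78129, so f ≈ 14.5485 / 1.56257 ≈ 9.3106 mm.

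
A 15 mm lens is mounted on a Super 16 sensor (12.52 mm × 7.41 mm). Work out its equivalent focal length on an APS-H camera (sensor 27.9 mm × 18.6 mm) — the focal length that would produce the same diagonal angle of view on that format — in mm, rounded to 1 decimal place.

34.6 mm

Sensor diagonal = √(12.52² + 7.41²) = √211.6585 ≈ 14.5485 mm.
Sensor diagonal = √(27.9² + 18.6²) = √1124.3700 ≈ 33.5316 mm.
Equal angle of view means equal diagonal/f ratio, so f₂ = f₁ · (diagonal₂/diagonal₁) = 15 × 33.5316/14.5485.
f₂ = 15 × 2.30482 ≈ 34.572 mm.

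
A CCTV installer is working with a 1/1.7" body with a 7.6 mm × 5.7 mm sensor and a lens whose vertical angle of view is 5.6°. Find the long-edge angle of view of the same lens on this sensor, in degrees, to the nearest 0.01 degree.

7.46°

From the vertical AOV: f = 5.7 / (2·tan(2.8°)) = 5.7 / 0.09782 ≈ 58.2725 mm.
Long-edge AOV = 2·arctan(7.6 / (2 × 58.2725)) = 2·arctan(0.06521) ≈ 7.4621°.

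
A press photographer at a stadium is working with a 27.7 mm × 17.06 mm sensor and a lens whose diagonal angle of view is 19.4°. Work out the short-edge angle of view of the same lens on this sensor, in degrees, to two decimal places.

Sensor diagonal = √(27.7² + 17.06²) = √1058.3336 ≈ 32.5320 mm.
From the diagonal AOV: f = 32.5320 / (2·tan(9.7°)) = 32.5320 / 0.34187 ≈ 95.1601 mm.
Short-edge AOV = 2·arctan(17.06 / (2 × 95.1601)) = 2·arctan(0.08964) ≈ 10.2444°.

10.24°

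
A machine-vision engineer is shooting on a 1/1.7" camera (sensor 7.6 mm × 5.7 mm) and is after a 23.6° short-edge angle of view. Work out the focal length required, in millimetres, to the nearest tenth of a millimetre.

13.6 mm

From α = 2·arctan(h/2f) we get f = h / (2·tan(α/2)).
With h = 5.7 mm and α/2 = 11.8°, tan(α/2) ≈ 0.20891, so f ≈ 5.7 / 0.41782 ≈ 13.6422 mm.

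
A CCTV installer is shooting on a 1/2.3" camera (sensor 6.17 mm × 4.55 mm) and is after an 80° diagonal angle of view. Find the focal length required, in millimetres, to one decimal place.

Sensor diagonal = √(6.17² + 4.55²) = √58.7714 ≈ 7.6663 mm.
From α = 2·arctan(d/2f) we get f = d / (2·tan(α/2)).
With d = 7.6663 mm and α/2 = 40°, tan(α/2) ≈ 0.83910, so f ≈ 7.6663 / 1.67820 ≈ 4.5681 mm.

4.6 mm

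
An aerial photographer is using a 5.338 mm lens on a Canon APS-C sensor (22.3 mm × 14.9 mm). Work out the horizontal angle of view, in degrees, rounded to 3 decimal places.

128.835°

Angle of view α = 2·arctan(w/2f) with w = 22.3 mm and f = 5.338 mm.
w/2f = 2.08880; arctan(2.08880) ≈ 64.4175°, so α ≈ 128.8350°.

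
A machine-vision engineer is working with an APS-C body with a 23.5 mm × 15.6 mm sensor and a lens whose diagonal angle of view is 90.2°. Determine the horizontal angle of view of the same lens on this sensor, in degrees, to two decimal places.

Sensor diagonal = √(23.5² + 15.6²) = √795.6100 ≈ 28.2066 mm.
From the diagonal AOV: f = 28.2066 / (2·tan(45.1°)) = 28.2066 / 2.00699 ≈ 14.0541 mm.
Horizontal AOV = 2·arctan(23.5 / (2 × 14.0541)) = 2·arctan(0.83605) ≈ 79.7948°.

79.79°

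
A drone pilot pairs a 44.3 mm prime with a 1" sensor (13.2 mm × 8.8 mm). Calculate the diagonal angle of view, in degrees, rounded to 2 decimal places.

Sensor diagonal = √(13.2² + 8.8²) = √251.6800 ≈ 15.8644 mm.
Angle of view α = 2·arctan(d/2f) with d = 15.8644 mm and f = 44.3 mm.
d/2f = 0.17906; arctan(0.17906) ≈ 10.1516°, so α ≈ 20.3032°.

20.30°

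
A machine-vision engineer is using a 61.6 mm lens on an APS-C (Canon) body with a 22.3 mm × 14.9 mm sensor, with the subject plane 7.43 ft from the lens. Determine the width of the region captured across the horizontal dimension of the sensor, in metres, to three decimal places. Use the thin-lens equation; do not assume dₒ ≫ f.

dₒ: 7.43 ft × 304.8 mm/ft = 2264.66 mm.
Similar triangles through the lens centre give W/dₒ = w/dᵢ; with 1/f = 1/dₒ + 1/dᵢ this gives W = w·(dₒ − f)/f.
W = 22.3 mm × (2264.66 − 61.6) / 61.6 = 22.3 × 35.7640 ≈ 797.538 mm = 0.797538 m.

0.798 m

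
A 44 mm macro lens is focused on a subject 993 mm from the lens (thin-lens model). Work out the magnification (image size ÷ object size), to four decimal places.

0.0464×

Thin lens: 1/f = 1/dₒ + 1/dᵢ → 1/dᵢ = 1/44 − 1/993 = 0.0217202 mm⁻¹, so dᵢ ≈ 46.0400 mm.
Magnification m = dᵢ/dₒ = 46.0400/993 ≈ 0.04636.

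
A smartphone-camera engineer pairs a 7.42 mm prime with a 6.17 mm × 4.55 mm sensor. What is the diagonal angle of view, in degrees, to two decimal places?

54.64°

Sensor diagonal = √(6.17² + 4.55²) = √58.7714 ≈ 7.6663 mm.
Angle of view α = 2·arctan(d/2f) with d = 7.6663 mm and f = 7.42 mm.
d/2f = 0.51659; arctan(0.51659) ≈ 27.3206°, so α ≈ 54.6412°.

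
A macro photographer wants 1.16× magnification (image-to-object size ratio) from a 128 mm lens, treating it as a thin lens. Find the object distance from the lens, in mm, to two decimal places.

238.34 mm

With m = dᵢ/dₒ and 1/f = 1/dₒ + 1/dᵢ, substituting dᵢ = m·dₒ gives 1/f = (1 + 1/m)/dₒ, hence dₒ = f·(1 + 1/m).
dₒ = 128 × (1 + 1/1.16) = 128 × 1.86207 ≈ 238.345 mm.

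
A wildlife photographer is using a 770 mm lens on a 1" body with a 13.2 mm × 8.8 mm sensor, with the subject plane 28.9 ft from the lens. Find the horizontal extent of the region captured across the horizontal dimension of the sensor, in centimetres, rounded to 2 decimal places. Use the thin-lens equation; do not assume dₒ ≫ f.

dₒ: 28.9 ft × 304.8 mm/ft = 8808.72 mm.
Similar triangles through the lens centre give W/dₒ = w/dᵢ; with 1/f = 1/dₒ + 1/dᵢ this gives W = w·(dₒ − f)/f.
W = 13.2 mm × (8808.72 − 770) / 770 = 13.2 × 10.4399 ≈ 137.807 mm = 13.7807 cm.

13.78 cm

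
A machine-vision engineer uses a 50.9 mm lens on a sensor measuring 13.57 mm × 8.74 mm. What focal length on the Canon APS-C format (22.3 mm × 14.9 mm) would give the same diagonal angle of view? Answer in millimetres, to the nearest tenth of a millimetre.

84.6 mm

Sensor diagonal = √(13.57² + 8.74²) = √260.5325 ≈ 16.1410 mm.
Sensor diagonal = √(22.3² + 14.9²) = √719.3000 ≈ 26.8198 mm.
Equal angle of view means equal diagonal/f ratio, so f₂ = f₁ · (diagonal₂/diagonal₁) = 50.9 × 26.8198/16.1410.
f₂ = 50.9 × 1.66159 ≈ 84.575 mm.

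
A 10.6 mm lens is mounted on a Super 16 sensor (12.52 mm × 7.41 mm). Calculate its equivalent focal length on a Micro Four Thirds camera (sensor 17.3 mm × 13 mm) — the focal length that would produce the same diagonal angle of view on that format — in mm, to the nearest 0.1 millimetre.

Sensor diagonal = √(12.52² + 7.41²) = √211.6585 ≈ 14.5485 mm.
Sensor diagonal = √(17.3² + 13²) = √468.2900 ≈ 21.6400 mm.
Equal angle of view means equal diagonal/f ratio, so f₂ = f₁ · (diagonal₂/diagonal₁) = 10.6 × 21.6400/14.5485.
f₂ = 10.6 × 1.48744 ≈ 15.767 mm.

15.8 mm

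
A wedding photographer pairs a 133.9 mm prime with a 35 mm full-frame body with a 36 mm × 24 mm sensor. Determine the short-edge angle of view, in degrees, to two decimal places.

Angle of view α = 2·arctan(h/2f) with h = 24 mm and f = 133.9 mm.
h/2f = 0.08962; arctan(0.08962) ≈ 5.1211°, so α ≈ 10.2422°.

10.24°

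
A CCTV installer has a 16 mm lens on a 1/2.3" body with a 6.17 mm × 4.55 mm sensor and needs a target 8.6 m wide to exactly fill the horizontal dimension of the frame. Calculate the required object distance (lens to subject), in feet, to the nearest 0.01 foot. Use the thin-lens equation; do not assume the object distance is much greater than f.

W: 8.6 m = 8600 mm.
Magnification m = w/W = dᵢ/dₒ; combined with 1/f = 1/dₒ + 1/dᵢ this gives dₒ = f·(1 + W/w).
dₒ = 16 mm × (1 + 8600/6.17) = 16 × 1394.8412 ≈ 22317.459 mm = 22317.459/304.8 ft = 73.22 ft.

73.22 ft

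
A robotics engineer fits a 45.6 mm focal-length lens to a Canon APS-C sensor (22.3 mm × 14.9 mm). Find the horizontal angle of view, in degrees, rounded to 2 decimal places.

Angle of view α = 2·arctan(w/2f) with w = 22.3 mm and f = 45.6 mm.
w/2f = 0.24452; arctan(0.24452) ≈ 13.7402°, so α ≈ 27.4804°.

27.48°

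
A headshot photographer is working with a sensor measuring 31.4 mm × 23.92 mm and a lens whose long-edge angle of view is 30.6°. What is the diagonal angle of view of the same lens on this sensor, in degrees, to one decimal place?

From the long-edge AOV: f = 31.4 / (2·tan(15.3°)) = 31.4 / 0.54714 ≈ 57.3895 mm.
Sensor diagonal = √(31.4² + 23.92²) = √1558.1264 ≈ 39.4731 mm.
Diagonal AOV = 2·arctan(39.4731 / (2 × 57.3895)) = 2·arctan(0.34391) ≈ 37.9567°.

38.0°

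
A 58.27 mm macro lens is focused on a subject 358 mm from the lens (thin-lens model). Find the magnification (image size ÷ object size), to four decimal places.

0.1944×

Thin lens: 1/f = 1/dₒ + 1/dᵢ → 1/dᵢ = 1/58.27 − 1/358 = 0.0143682 mm⁻¹, so dᵢ ≈ 69.5982 mm.
Magnification m = dᵢ/dₒ = 69.5982/358 ≈ 0.19441.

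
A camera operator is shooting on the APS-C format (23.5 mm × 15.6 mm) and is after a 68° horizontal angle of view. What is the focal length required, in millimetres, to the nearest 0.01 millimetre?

From α = 2·arctan(w/2f) we get f = w / (2·tan(α/2)).
With w = 23.5 mm and α/2 = 34°, tan(α/2) ≈ 0.67451, so f ≈ 23.5 / 1.34902 ≈ 17.4201 mm.

17.42 mm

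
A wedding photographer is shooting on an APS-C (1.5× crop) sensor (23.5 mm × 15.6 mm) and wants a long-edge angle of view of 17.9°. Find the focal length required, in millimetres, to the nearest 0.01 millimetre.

From α = 2·arctan(w/2f) we get f = w / (2·tan(α/2)).
With w = 23.5 mm and α/2 = 8.95°, tan(α/2) ≈ 0.15749, so f ≈ 23.5 / 0.31498 ≈ 74.6079 mm.

74.61 mm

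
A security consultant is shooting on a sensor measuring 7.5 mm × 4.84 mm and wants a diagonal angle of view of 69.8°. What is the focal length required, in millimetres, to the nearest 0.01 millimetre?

Sensor diagonal = √(7.5² + 4.84²) = √79.6756 ≈ 8.9261 mm.
From α = 2·arctan(d/2f) we get f = d / (2·tan(α/2)).
With d = 8.9261 mm and α/2 = 34.9°, tan(α/2) ≈ 0.69761, so f ≈ 8.9261 / 1.39522 ≈ 6.3976 mm.

6.40 mm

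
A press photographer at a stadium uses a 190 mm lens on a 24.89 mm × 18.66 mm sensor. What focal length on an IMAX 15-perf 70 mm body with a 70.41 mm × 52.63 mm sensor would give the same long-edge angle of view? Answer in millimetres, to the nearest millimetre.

Equal angle of view means equal width/f ratio, so f₂ = f₁ · (width₂/width₁) = 190 × 70.41/24.89.
f₂ = 190 × 2.82885 ≈ 537.481 mm.

537 mm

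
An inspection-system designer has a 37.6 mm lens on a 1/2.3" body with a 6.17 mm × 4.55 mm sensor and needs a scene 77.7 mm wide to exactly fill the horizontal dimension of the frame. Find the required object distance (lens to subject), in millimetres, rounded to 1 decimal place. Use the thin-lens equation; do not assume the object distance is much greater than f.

Magnification m = w/W = dᵢ/dₒ; combined with 1/f = 1/dₒ + 1/dᵢ this gives dₒ = f·(1 + W/w).
dₒ = 37.6 mm × (1 + 77.7/6.17) = 37.6 × 13.5932 ≈ 511.104 mm.

511.1 mm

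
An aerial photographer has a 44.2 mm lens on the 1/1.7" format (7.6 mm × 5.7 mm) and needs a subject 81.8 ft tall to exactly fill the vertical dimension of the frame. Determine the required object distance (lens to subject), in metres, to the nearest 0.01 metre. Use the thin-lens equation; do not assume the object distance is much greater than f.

W: 81.8 ft × 304.8 mm/ft = 24932.64 mm.
Magnification m = h/W = dᵢ/dₒ; combined with 1/f = 1/dₒ + 1/dᵢ this gives dₒ = f·(1 + W/h).
dₒ = 44.2 mm × (1 + 24932.6/5.7) = 44.2 × 4375.1472 ≈ 193381.507 mm = 193.382 m.

193.38 m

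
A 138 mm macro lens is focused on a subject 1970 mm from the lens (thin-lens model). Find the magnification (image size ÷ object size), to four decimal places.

0.0753×

Thin lens: 1/f = 1/dₒ + 1/dᵢ → 1/dᵢ = 1/138 − 1/1970 = 0.0067388 mm⁻¹, so dᵢ ≈ 148.3952 mm.
Magnification m = dᵢ/dₒ = 148.3952/1970 ≈ 0.07533.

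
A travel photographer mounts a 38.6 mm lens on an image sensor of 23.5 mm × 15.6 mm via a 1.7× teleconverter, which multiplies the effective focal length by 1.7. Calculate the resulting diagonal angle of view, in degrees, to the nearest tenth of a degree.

Effective focal length f = 38.6 × 1.7 = 65.62 mm.
Sensor diagonal = √(23.5² + 15.6²) = √795.6100 ≈ 28.2066 mm.
α = 2·arctan(28.207 / (2 × 65.62)) = 2·arctan(0.21492) ≈ 24.2594°.

24.3°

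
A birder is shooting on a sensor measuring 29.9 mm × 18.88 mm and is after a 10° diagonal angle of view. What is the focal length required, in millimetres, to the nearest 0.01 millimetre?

Sensor diagonal = √(29.9² + 18.88²) = √1250.4644 ≈ 35.3619 mm.
From α = 2·arctan(d/2f) we get f = d / (2·tan(α/2)).
With d = 35.3619 mm and α/2 = 5°, tan(α/2) ≈ 0.08749, so f ≈ 35.3619 / 0.17498 ≈ 202.0942 mm.

202.09 mm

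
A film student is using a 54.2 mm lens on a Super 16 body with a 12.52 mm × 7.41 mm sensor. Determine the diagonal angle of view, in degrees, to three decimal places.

Sensor diagonal = √(12.52² + 7.41²) = √211.6585 ≈ 14.5485 mm.
Angle of view α = 2·arctan(d/2f) with d = 14.5485 mm and f = 54.2 mm.
d/2f = 0.13421; arctan(0.13421) ≈ 7.6441°, so α ≈ 15.2881°.

15.288°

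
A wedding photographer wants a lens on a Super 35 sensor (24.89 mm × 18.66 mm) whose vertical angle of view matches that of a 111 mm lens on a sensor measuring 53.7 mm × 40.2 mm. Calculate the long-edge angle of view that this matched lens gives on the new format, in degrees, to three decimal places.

Equal vertical AOV ⇒ f₂ = f₁ · 18.66/40.2 = 111 × 0.46418 ≈ 51.5239 mm.
Long-edge AOV on the new format = 2·arctan(24.89 / (2 × 51.5239)) = 2·arctan(0.24154) ≈ 27.1581°.

27.158°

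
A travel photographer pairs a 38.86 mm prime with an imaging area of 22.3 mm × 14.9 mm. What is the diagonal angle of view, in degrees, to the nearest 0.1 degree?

Sensor diagonal = √(22.3² + 14.9²) = √719.3000 ≈ 26.8198 mm.
Angle of view α = 2·arctan(d/2f) with d = 26.8198 mm and f = 38.86 mm.
d/2f = 0.34508; arctan(0.34508) ≈ 19.0386°, so α ≈ 38.0773°.

38.1°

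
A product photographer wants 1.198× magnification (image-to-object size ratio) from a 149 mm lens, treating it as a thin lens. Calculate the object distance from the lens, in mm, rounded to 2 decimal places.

273.37 mm

With m = dᵢ/dₒ and 1/f = 1/dₒ + 1/dᵢ, substituting dᵢ = m·dₒ gives 1/f = (1 + 1/m)/dₒ, hence dₒ = f·(1 + 1/m).
dₒ = 149 × (1 + 1/1.198) = 149 × 1.83472 ≈ 273.374 mm.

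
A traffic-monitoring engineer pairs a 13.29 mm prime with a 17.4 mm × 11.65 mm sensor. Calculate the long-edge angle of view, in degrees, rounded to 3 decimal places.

66.420°

Angle of view α = 2·arctan(w/2f) with w = 17.4 mm and f = 13.29 mm.
w/2f = 0.65463; arctan(0.65463) ≈ 33.2099°, so α ≈ 66.4197°.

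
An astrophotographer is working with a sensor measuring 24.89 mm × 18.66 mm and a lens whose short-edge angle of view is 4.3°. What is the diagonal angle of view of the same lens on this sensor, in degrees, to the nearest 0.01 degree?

7.16°

From the short-edge AOV: f = 18.66 / (2·tan(2.15°)) = 18.66 / 0.07508 ≈ 248.5203 mm.
Sensor diagonal = √(24.89² + 18.66²) = √967.7077 ≈ 31.1080 mm.
Diagonal AOV = 2·arctan(31.1080 / (2 × 248.5203)) = 2·arctan(0.06259) ≈ 7.1625°.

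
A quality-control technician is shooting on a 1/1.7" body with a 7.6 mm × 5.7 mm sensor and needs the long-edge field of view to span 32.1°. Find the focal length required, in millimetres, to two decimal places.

13.21 mm

From α = 2·arctan(w/2f) we get f = w / (2·tan(α/2)).
With w = 7.6 mm and α/2 = 16.05°, tan(α/2) ≈ 0.28769, so f ≈ 7.6 / 0.57538 ≈ 13.2087 mm.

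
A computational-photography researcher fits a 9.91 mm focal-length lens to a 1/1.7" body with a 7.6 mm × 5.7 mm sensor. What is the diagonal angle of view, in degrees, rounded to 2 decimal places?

51.22°

Sensor diagonal = √(7.6² + 5.7²) = √90.2500 ≈ 9.5000 mm.
Angle of view α = 2·arctan(d/2f) with d = 9.5000 mm and f = 9.91 mm.
d/2f = 0.47931; arctan(0.47931) ≈ 25.6090°, so α ≈ 51.2181°.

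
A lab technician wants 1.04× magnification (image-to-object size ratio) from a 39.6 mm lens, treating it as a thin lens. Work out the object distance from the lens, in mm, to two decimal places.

With m = dᵢ/dₒ and 1/f = 1/dₒ + 1/dᵢ, substituting dᵢ = m·dₒ gives 1/f = (1 + 1/m)/dₒ, hence dₒ = f·(1 + 1/m).
dₒ = 39.6 × (1 + 1/1.04) = 39.6 × 1.96154 ≈ 77.677 mm.

77.68 mm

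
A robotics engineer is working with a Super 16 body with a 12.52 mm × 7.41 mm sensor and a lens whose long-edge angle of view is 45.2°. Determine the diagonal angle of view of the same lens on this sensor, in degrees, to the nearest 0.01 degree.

From the long-edge AOV: f = 12.52 / (2·tan(22.6°)) = 12.52 / 0.83252 ≈ 15.0387 mm.
Sensor diagonal = √(12.52² + 7.41²) = √211.6585 ≈ 14.5485 mm.
Diagonal AOV = 2·arctan(14.5485 / (2 × 15.0387)) = 2·arctan(0.48370) ≈ 51.6263°.

51.63°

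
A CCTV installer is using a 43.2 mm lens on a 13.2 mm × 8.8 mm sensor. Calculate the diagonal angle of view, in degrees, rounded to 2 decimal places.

20.81°

Sensor diagonal = √(13.2² + 8.8²) = √251.6800 ≈ 15.8644 mm.
Angle of view α = 2·arctan(d/2f) with d = 15.8644 mm and f = 43.2 mm.
d/2f = 0.18362; arctan(0.18362) ≈ 10.4045°, so α ≈ 20.8091°.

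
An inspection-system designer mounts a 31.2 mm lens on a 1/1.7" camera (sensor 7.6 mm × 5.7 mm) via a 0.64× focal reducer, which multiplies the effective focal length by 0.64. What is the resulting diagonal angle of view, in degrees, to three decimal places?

26.762°

Effective focal length f = 31.2 × 0.64 = 19.968 mm.
Sensor diagonal = √(7.6² + 5.7²) = √90.2500 ≈ 9.5000 mm.
α = 2·arctan(9.500 / (2 × 19.968)) = 2·arctan(0.23788) ≈ 26.7617°.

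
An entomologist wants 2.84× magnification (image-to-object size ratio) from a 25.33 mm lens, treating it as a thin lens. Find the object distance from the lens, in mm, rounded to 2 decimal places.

34.25 mm

With m = dᵢ/dₒ and 1/f = 1/dₒ + 1/dᵢ, substituting dᵢ = m·dₒ gives 1/f = (1 + 1/m)/dₒ, hence dₒ = f·(1 + 1/m).
dₒ = 25.33 × (1 + 1/2.84) = 25.33 × 1.35211 ≈ 34.249 mm.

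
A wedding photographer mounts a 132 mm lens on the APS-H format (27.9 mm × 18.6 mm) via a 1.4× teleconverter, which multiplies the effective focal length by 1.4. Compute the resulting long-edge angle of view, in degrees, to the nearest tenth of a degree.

8.6°

Effective focal length f = 132 × 1.4 = 184.8 mm.
α = 2·arctan(27.9 / (2 × 184.8)) = 2·arctan(0.07549) ≈ 8.6338°.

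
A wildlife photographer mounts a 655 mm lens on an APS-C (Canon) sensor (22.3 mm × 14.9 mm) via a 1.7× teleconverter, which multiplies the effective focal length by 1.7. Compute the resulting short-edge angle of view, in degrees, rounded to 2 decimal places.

Effective focal length f = 655 × 1.7 = 1113.5 mm.
α = 2·arctan(14.9 / (2 × 1113.5)) = 2·arctan(0.00669) ≈ 0.7667°.

0.77°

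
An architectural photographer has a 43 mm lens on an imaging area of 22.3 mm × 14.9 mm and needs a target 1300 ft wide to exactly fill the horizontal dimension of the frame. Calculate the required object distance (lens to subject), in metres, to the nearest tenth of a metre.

W: 1300 ft × 304.8 mm/ft = 396239.99 mm.
Magnification m = w/W = dᵢ/dₒ; combined with 1/f = 1/dₒ + 1/dᵢ this gives dₒ = f·(1 + W/w).
dₒ = 43 mm × (1 + 396240/22.3) = 43 × 17769.6093 ≈ 764093.200 mm = 764.093 m.

764.1 m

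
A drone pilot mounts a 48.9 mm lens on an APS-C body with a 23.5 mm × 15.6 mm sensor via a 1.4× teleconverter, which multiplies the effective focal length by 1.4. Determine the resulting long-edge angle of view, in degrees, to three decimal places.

19.478°

Effective focal length f = 48.9 × 1.4 = 68.46 mm.
α = 2·arctan(23.5 / (2 × 68.46)) = 2·arctan(0.17163) ≈ 19.4779°.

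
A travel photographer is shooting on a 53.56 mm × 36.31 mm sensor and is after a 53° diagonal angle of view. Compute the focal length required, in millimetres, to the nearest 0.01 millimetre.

Sensor diagonal = √(53.56² + 36.31²) = √4187.0897 ≈ 64.7077 mm.
From α = 2·arctan(d/2f) we get f = d / (2·tan(α/2)).
With d = 64.7077 mm and α/2 = 26.5°, tan(α/2) ≈ 0.49858, so f ≈ 64.7077 / 0.99716 ≈ 64.8918 mm.

64.89 mm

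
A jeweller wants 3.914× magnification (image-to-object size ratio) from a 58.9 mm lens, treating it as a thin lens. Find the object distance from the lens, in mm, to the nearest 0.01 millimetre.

73.95 mm

With m = dᵢ/dₒ and 1/f = 1/dₒ + 1/dᵢ, substituting dᵢ = m·dₒ gives 1/f = (1 + 1/m)/dₒ, hence dₒ = f·(1 + 1/m).
dₒ = 58.9 × (1 + 1/3.914) = 58.9 × 1.25549 ≈ 73.949 mm.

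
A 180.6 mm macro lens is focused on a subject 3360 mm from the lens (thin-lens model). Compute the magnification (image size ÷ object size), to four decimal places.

0.0568×

Thin lens: 1/f = 1/dₒ + 1/dᵢ → 1/dᵢ = 1/180.6 − 1/3360 = 0.0052395 mm⁻¹, so dᵢ ≈ 190.8587 mm.
Magnification m = dᵢ/dₒ = 190.8587/3360 ≈ 0.05680.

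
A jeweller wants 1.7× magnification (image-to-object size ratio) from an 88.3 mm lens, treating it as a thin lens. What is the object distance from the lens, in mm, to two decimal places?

140.24 mm

With m = dᵢ/dₒ and 1/f = 1/dₒ + 1/dᵢ, substituting dᵢ = m·dₒ gives 1/f = (1 + 1/m)/dₒ, hence dₒ = f·(1 + 1/m).
dₒ = 88.3 × (1 + 1/1.7) = 88.3 × 1.58824 ≈ 140.241 mm.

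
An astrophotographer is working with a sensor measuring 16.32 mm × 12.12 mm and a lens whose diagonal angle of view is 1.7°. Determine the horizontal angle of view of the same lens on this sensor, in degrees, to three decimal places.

Sensor diagonal = √(16.32² + 12.12²) = √413.2368 ≈ 20.3282 mm.
From the diagonal AOV: f = 20.3282 / (2·tan(0.85°)) = 20.3282 / 0.02967 ≈ 685.0801 mm.
Horizontal AOV = 2·arctan(16.32 / (2 × 685.0801)) = 2·arctan(0.01191) ≈ 1.3648°.

1.365°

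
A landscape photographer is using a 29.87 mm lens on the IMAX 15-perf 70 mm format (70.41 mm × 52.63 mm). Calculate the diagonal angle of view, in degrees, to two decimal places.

111.60°

Sensor diagonal = √(70.41² + 52.63²) = √7727.4850 ≈ 87.9061 mm.
Angle of view α = 2·arctan(d/2f) with d = 87.9061 mm and f = 29.87 mm.
d/2f = 1.47148; arctan(1.47148) ≈ 55.8004°, so α ≈ 111.6008°.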